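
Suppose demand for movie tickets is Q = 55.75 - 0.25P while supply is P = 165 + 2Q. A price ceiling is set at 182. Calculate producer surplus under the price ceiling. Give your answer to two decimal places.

Rewriting demand in inverse form: P = 223 - 4Q.
Free-market equilibrium: 223 - 4Q = 165 + 2Q gives Q* = 9.6667, P* = 184.3333.
At P = 182, sellers supply (182 - 165)/2 = 8.5 while buyers want more, so the quantity traded is 8.5 at price 182.
PS is the triangle above supply below 182: (1/2)(8.5)(182 - 165) = 72.25.

72.25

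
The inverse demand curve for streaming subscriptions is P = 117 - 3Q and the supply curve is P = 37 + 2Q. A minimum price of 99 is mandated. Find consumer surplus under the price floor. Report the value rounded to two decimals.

Free-market equilibrium: 117 - 3Q = 37 + 2Q gives Q* = 16, P* = 69.
At P = 99, buyers demand (117 - 99)/3 = 6 while sellers would supply more, so the quantity traded is 6 at price 99.
CS is the triangle under demand above 99: (1/2)(6)(117 - 99) = 54.

54.00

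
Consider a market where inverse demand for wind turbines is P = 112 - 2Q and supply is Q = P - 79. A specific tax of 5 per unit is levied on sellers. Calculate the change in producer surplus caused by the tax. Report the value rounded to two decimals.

Rewriting supply in inverse form: P = 79 + Q.
Without the tax, 112 - 2Q = 79 + Q so Q* = 11 and P* = 90.
With the tax, sellers need 5 more per unit: 112 - 2Q = 79 + Q + 5, so Q_t = 9.3333. Buyers pay P_b = 93.3333; sellers receive P_s = P_b - 5 = 88.3333.
Producers lose the trapezoid between P_s and P* out to Q_t plus the triangle from Q_t to Q*: change in PS = 43.5556 - 60.5 = -16.9444.

-16.94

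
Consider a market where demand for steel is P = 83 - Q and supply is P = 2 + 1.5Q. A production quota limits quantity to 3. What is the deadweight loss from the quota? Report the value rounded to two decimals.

Unrestricted equilibrium: Q* = (83 - 2)/(1 + 1.5) = 32.4.
At Q = 3 the demand price is 83 - (3) = 80 and the supply price is 2 + 1.5(3) = 6.5.
DWL = (1/2)(gap between curves at 3) x (Q* - 3) = (1/2)(73.5)(29.4) = 1080.45.

1080.45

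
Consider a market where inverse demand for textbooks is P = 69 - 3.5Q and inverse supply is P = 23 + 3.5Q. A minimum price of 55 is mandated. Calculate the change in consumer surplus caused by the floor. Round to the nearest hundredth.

-47.57

Without the control, 69 - 3.5Q = 23 + 3.5Q so Q* = 6.5714 and P* = 46.
At P = 55, buyers demand (69 - 55)/3.5 = 4 while sellers would supply more, so the quantity traded is 4 at price 55.
CS goes from (1/2)(6.5714)(23) = 75.5714 to 28 (computed as (69 - 55)(4) - (1/2)(3.5)(4)^2), a change of -47.5714.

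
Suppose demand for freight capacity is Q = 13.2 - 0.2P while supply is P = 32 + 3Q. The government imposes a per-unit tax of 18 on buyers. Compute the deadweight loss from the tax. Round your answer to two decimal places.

Rewriting demand in inverse form: P = 66 - 5Q.
Without the tax, 66 - 5Q = 32 + 3Q so Q* = 4.25 and P* = 44.75.
A tax on buyers shifts demand down by 18: (66 - 18) - 5Q = 32 + 3Q, so Q_t = 2. Buyers pay P_b = 56; sellers receive P_s = P_b - 18 = 38.
Deadweight loss is the triangle between the curves from Q_t to Q*: (1/2)(4.25 - 2)(18) = 20.25.

20.25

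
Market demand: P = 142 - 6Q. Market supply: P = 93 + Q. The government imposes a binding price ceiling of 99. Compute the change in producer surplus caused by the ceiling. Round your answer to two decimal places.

-6.50

Without the control, 142 - 6Q = 93 + Q so Q* = 7 and P* = 100.
At the ceiling price 99, quantity supplied is (99 - 93)/1 = 6; supply is the short side, so Q = 6 trades at P = 99.
PS goes from (1/2)(7)(7) = 24.5 to 18 (computed as (99 - 93)(6) - (1/2)(1)(6)^2), a change of -6.5.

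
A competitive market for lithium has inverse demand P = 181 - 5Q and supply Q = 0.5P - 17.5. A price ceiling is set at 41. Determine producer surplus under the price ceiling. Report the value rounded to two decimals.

9.00

Rewriting supply in inverse form: P = 35 + 2Q.
Without the control, 181 - 5Q = 35 + 2Q so Q* = 20.8571 and P* = 76.7143.
At P = 41, sellers supply (41 - 35)/2 = 3 while buyers want more, so the quantity traded is 3 at price 41.
PS is the triangle above supply below 41: (1/2)(3)(41 - 35) = 9.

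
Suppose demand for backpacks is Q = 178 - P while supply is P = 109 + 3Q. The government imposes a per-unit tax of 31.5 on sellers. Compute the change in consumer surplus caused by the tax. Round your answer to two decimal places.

Rewriting demand in inverse form: P = 178 - Q.
Pre-tax equilibrium: 178 - Q = 109 + 3Q gives Q* = 17.25, P* = 160.75.
A tax on sellers shifts supply up by 31.5: 178 - Q = 109 + 3Q + 31.5, so Q_t = 9.375. Buyers pay P_b = 168.625; sellers receive P_s = P_b - 31.5 = 137.125.
Consumers lose the trapezoid between P* and P_b out to Q_t plus the triangle from Q_t to Q*: change in CS = 43.9453 - 148.7812 = -104.8359.

-104.84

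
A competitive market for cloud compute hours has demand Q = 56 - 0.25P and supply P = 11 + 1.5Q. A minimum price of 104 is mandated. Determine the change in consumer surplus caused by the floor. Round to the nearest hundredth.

-1199.60

Rewriting demand in inverse form: P = 224 - 4Q.
Free-market equilibrium: 224 - 4Q = 11 + 1.5Q gives Q* = 38.7273, P* = 69.0909.
At P = 104, buyers demand (224 - 104)/4 = 30 while sellers would supply more, so the quantity traded is 30 at price 104.
CS goes from (1/2)(38.7273)(154.9091) = 2999.6033 to 1800 (computed as (224 - 104)(30) - (1/2)(4)(30)^2), a change of -1199.6033.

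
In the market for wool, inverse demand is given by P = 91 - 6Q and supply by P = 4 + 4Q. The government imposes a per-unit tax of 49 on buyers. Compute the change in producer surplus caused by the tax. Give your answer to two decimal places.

-122.50

Without the tax, 91 - 6Q = 4 + 4Q so Q* = 8.7 and P* = 38.8.
A tax on buyers shifts demand down by 49: (91 - 49) - 6Q = 4 + 4Q, so Q_t = 3.8. Buyers pay P_b = 68.2; sellers receive P_s = P_b - 49 = 19.2.
PS falls from (1/2)(8.7)(34.8) = 151.38 to (1/2)(3.8)(15.2) = 28.88, a change of -122.5.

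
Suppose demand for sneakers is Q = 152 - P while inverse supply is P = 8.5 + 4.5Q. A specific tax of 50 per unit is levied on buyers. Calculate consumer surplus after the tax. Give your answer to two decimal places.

Rewriting demand in inverse form: P = 152 - Q.
Pre-tax equilibrium: 152 - Q = 8.5 + 4.5Q gives Q* = 26.0909, P* = 125.9091.
With the tax, buyers' net willingness to pay falls by 50: (152 - 50) - Q = 8.5 + 4.5Q, so Q_t = 17. Buyers pay P_b = 135; sellers receive P_s = P_b - 50 = 85.
Consumer surplus is the triangle under demand above P_b: (1/2)(17)(152 - 135) = 144.5.

144.50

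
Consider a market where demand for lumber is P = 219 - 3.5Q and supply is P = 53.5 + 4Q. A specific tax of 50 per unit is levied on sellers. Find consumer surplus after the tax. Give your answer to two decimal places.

415.03

Without the tax, 219 - 3.5Q = 53.5 + 4Q so Q* = 22.0667 and P* = 141.7667.
With the tax, sellers need 50 more per unit: 219 - 3.5Q = 53.5 + 4Q + 50, so Q_t = 15.4. Buyers pay P_b = 165.1; sellers receive P_s = P_b - 50 = 115.1.
CS = (1/2)(Q_t)(219 - P_b) = (1/2)(15.4)(53.9) = 415.03.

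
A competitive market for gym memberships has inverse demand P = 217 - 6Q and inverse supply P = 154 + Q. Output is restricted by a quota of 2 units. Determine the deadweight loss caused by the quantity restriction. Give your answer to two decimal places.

171.50

Without the quota, 217 - 6Q = 154 + Q gives Q* = 9.
At Q = 2 the demand price is 217 - 6(2) = 205 and the supply price is 154 + (2) = 156.
Deadweight loss is the triangle between the curves from 2 to 9: (1/2)(205 - 156)(9 - 2) = 171.5.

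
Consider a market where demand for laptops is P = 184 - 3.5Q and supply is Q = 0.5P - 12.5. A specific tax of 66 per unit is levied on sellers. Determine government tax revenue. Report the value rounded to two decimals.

1116.00

Rewriting supply in inverse form: P = 25 + 2Q.
Without the tax, 184 - 3.5Q = 25 + 2Q so Q* = 28.9091 and P* = 82.8182.
With the tax, sellers need 66 more per unit: 184 - 3.5Q = 25 + 2Q + 66, so Q_t = 16.9091. Buyers pay P_b = 124.8182; sellers receive P_s = P_b - 66 = 58.8182.
Revenue is the tax times quantity traded: 66 x 16.9091 = 1116.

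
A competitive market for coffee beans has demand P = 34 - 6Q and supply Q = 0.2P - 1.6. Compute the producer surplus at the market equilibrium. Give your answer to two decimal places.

Rewriting supply in inverse form: P = 8 + 5Q.
Set 34 - 6Q = 8 + 5Q, which gives 26 = 11Q, so Q* = 2.3636 and P* = 34 - 6(2.3636) = 19.8182.
The supply curve's price intercept is 8, so PS = (1/2)(Q*)(P* - 8) = (1/2)(2.3636)(11.8182) = 13.9669.

13.97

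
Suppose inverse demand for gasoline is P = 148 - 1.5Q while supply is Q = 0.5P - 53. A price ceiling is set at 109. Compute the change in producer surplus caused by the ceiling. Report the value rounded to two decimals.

Rewriting supply in inverse form: P = 106 + 2Q.
Without the control, 148 - 1.5Q = 106 + 2Q so Q* = 12 and P* = 130.
At the ceiling price 109, quantity supplied is (109 - 106)/2 = 1.5; supply is the short side, so Q = 1.5 trades at P = 109.
PS goes from (1/2)(12)(24) = 144 to 2.25 (computed as (109 - 106)(1.5) - (1/2)(2)(1.5)^2), a change of -141.75.

-141.75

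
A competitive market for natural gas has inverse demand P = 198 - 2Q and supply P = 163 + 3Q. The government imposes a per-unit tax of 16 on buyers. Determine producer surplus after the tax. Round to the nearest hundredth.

Pre-tax equilibrium: 198 - 2Q = 163 + 3Q gives Q* = 7, P* = 184.
A tax on buyers shifts demand down by 16: (198 - 16) - 2Q = 163 + 3Q, so Q_t = 3.8. Buyers pay P_b = 190.4; sellers receive P_s = P_b - 16 = 174.4.
Producer surplus is the triangle above supply below P_s: (1/2)(3.8)(174.4 - 163) = 21.66.

21.66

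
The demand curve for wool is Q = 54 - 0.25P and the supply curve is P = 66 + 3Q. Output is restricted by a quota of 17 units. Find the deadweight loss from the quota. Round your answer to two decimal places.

68.64

Rewriting demand in inverse form: P = 216 - 4Q.
Unrestricted equilibrium: Q* = (216 - 66)/(4 + 3) = 21.4286.
At Q = 17 the demand price is 216 - 4(17) = 148 and the supply price is 66 + 3(17) = 117.
DWL = (1/2)(gap between curves at 17) x (Q* - 17) = (1/2)(31)(4.4286) = 68.6429.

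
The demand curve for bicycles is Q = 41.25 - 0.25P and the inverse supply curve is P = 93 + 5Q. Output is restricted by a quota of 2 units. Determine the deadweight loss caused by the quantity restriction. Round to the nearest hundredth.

Rewriting demand in inverse form: P = 165 - 4Q.
Unrestricted equilibrium: Q* = (165 - 93)/(4 + 5) = 8.
At Q = 2 the demand price is 165 - 4(2) = 157 and the supply price is 93 + 5(2) = 103.
Deadweight loss is the triangle between the curves from 2 to 8: (1/2)(157 - 103)(8 - 2) = 162.

162.00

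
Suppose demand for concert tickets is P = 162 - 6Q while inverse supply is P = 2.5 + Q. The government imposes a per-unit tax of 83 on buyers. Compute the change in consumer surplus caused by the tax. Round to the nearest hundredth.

-1199.27

Pre-tax equilibrium: 162 - 6Q = 2.5 + Q gives Q* = 22.7857, P* = 25.2857.
With the tax, buyers' net willingness to pay falls by 83: (162 - 83) - 6Q = 2.5 + Q, so Q_t = 10.9286. Buyers pay P_b = 96.4286; sellers receive P_s = P_b - 83 = 13.4286.
Consumers lose the trapezoid between P* and P_b out to Q_t plus the triangle from Q_t to Q*: change in CS = 358.301 - 1557.5663 = -1199.2653.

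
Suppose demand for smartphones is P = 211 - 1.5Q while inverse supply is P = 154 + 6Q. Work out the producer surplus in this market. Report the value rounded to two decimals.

173.28

Set 211 - 1.5Q = 154 + 6Q, which gives 57 = 7.5Q, so Q* = 7.6 and P* = 211 - 1.5(7.6) = 199.6.
The supply curve's price intercept is 154, so PS = (1/2)(Q*)(P* - 154) = (1/2)(7.6)(45.6) = 173.28.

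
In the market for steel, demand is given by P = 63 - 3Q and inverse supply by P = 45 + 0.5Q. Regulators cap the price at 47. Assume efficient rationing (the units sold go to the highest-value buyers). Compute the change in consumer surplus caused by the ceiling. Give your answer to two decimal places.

Free-market equilibrium: 63 - 3Q = 45 + 0.5Q gives Q* = 5.1429, P* = 47.5714.
At P = 47, sellers supply (47 - 45)/0.5 = 4 while buyers want more, so the quantity traded is 4 at price 47.
CS goes from (1/2)(5.1429)(15.4286) = 39.6735 to 40 (computed as (63 - 47)(4) - (1/2)(3)(4)^2), a change of 0.3265.

0.33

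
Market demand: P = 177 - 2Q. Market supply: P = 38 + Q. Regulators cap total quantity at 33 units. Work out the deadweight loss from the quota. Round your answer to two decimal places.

266.67

Unrestricted equilibrium: Q* = (177 - 38)/(2 + 1) = 46.3333.
At Q = 33 the demand price is 177 - 2(33) = 111 and the supply price is 38 + (33) = 71.
Deadweight loss is the triangle between the curves from 33 to 46.3333: (1/2)(111 - 71)(46.3333 - 33) = 266.6667.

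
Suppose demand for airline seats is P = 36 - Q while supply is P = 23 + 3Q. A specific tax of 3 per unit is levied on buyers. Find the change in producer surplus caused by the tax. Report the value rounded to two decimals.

-6.47

Without the tax, 36 - Q = 23 + 3Q so Q* = 3.25 and P* = 32.75.
With the tax, buyers' net willingness to pay falls by 3: (36 - 3) - Q = 23 + 3Q, so Q_t = 2.5. Buyers pay P_b = 33.5; sellers receive P_s = P_b - 3 = 30.5.
PS falls from (1/2)(3.25)(9.75) = 15.8438 to (1/2)(2.5)(7.5) = 9.375, a change of -6.4688.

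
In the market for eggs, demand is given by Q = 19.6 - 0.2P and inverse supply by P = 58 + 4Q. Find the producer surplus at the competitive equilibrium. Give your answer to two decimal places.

Rewriting demand in inverse form: P = 98 - 5Q.
Set 98 - 5Q = 58 + 4Q, which gives 40 = 9Q, so Q* = 4.4444 and P* = 98 - 5(4.4444) = 75.7778.
The supply curve's price intercept is 58, so PS = (1/2)(Q*)(P* - 58) = (1/2)(4.4444)(17.7778) = 39.5062.

39.51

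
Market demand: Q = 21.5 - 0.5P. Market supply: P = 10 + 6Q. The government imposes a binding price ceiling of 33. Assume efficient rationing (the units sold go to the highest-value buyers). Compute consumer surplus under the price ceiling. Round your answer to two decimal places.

Rewriting demand in inverse form: P = 43 - 2Q.
Without the control, 43 - 2Q = 10 + 6Q so Q* = 4.125 and P* = 34.75.
At P = 33, sellers supply (33 - 10)/6 = 3.8333 while buyers want more, so the quantity traded is 3.8333 at price 33.
The demand price at Q = 3.8333 is 35.3333. CS is the trapezoid between demand and 33 over [0, 3.8333]: (1/2)[(43 - 33) + (35.3333 - 33)](3.8333) = 23.6389.

23.64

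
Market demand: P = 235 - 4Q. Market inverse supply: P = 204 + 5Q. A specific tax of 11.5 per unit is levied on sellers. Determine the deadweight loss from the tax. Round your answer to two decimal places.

Pre-tax equilibrium: 235 - 4Q = 204 + 5Q gives Q* = 3.4444, P* = 221.2222.
With the tax, sellers need 11.5 more per unit: 235 - 4Q = 204 + 5Q + 11.5, so Q_t = 2.1667. Buyers pay P_b = 226.3333; sellers receive P_s = P_b - 11.5 = 214.8333.
The welfare triangle lost has base Q* - Q_t = 1.2778 and height t = 11.5, so DWL = (1/2)(1.2778)(11.5) = 7.3472.

7.35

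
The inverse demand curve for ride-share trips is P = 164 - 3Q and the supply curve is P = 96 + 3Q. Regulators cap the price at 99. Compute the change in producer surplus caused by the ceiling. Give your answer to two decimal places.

Free-market equilibrium: 164 - 3Q = 96 + 3Q gives Q* = 11.3333, P* = 130.
At the ceiling price 99, quantity supplied is (99 - 96)/3 = 1; supply is the short side, so Q = 1 trades at P = 99.
PS goes from (1/2)(11.3333)(34) = 192.6667 to 1.5 (computed as (99 - 96)(1) - (1/2)(3)(1)^2), a change of -191.1667.

-191.17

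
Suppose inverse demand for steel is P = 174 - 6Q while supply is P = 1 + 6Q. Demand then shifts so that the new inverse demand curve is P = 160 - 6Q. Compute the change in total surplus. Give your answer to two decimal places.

Initial equilibrium: Q_0 = 14.4167, P_0 = 87.5; CS_0 = (1/2)(14.4167)(86.5) = 623.5208, PS_0 = (1/2)(14.4167)(86.5) = 623.5208.
New equilibrium: 160 - 6Q = 1 + 6Q gives Q_1 = 13.25, P_1 = 80.5; CS_1 = 526.6875, PS_1 = 526.6875.
Change in total surplus = (526.6875 + 526.6875) - (623.5208 + 623.5208) = -193.6667.

-193.67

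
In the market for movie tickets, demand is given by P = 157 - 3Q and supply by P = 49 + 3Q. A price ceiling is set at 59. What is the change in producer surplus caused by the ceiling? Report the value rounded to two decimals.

Without the control, 157 - 3Q = 49 + 3Q so Q* = 18 and P* = 103.
At the ceiling price 59, quantity supplied is (59 - 49)/3 = 3.3333; supply is the short side, so Q = 3.3333 trades at P = 59.
PS goes from (1/2)(18)(54) = 486 to 16.6667 (computed as (59 - 49)(3.3333) - (1/2)(3)(3.3333)^2), a change of -469.3333.

-469.33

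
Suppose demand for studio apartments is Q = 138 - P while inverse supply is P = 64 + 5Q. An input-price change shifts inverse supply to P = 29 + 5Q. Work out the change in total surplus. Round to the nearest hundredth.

533.75

Rewriting demand in inverse form: P = 138 - Q.
Initial equilibrium: Q_0 = 12.3333, P_0 = 125.6667; CS_0 = (1/2)(12.3333)(12.3333) = 76.0556, PS_0 = (1/2)(12.3333)(61.6667) = 380.2778.
New equilibrium: 138 - Q = 29 + 5Q gives Q_1 = 18.1667, P_1 = 119.8333; CS_1 = 165.0139, PS_1 = 825.0694.
Change in total surplus = (165.0139 + 825.0694) - (76.0556 + 380.2778) = 533.75.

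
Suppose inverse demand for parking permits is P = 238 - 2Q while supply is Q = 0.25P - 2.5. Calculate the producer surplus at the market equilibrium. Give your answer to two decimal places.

Rewriting supply in inverse form: P = 10 + 4Q.
Setting demand equal to supply, 228 = 6Q, so Q* = 38 and P* = 162.
Producer surplus is the triangle above supply below P*: (1/2)(38)(162 - 10) = (1/2)(38)(152) = 2888.

2888.00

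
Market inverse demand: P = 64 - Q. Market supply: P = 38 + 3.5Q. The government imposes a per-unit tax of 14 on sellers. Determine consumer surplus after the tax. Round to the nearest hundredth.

Pre-tax equilibrium: 64 - Q = 38 + 3.5Q gives Q* = 5.7778, P* = 58.2222.
A tax on sellers shifts supply up by 14: 64 - Q = 38 + 3.5Q + 14, so Q_t = 2.6667. Buyers pay P_b = 61.3333; sellers receive P_s = P_b - 14 = 47.3333.
Consumer surplus is the triangle under demand above P_b: (1/2)(2.6667)(64 - 61.3333) = 3.5556.

3.56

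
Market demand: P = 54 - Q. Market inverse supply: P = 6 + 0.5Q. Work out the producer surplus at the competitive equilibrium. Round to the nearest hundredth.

Setting demand equal to supply, 48 = 1.5Q, so Q* = 32 and P* = 22.
Producer surplus is the triangle above supply below P*: (1/2)(32)(22 - 6) = (1/2)(32)(16) = 256.

256.00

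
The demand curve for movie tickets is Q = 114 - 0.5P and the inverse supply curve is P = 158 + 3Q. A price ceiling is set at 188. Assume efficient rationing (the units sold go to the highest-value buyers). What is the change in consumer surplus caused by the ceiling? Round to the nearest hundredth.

Rewriting demand in inverse form: P = 228 - 2Q.
Free-market equilibrium: 228 - 2Q = 158 + 3Q gives Q* = 14, P* = 200.
At P = 188, sellers supply (188 - 158)/3 = 10 while buyers want more, so the quantity traded is 10 at price 188.
CS goes from (1/2)(14)(28) = 196 to 300 (computed as (228 - 188)(10) - (1/2)(2)(10)^2), a change of 104.

104.00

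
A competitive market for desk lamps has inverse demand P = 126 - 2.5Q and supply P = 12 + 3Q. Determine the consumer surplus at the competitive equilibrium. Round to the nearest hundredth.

Set 126 - 2.5Q = 12 + 3Q, which gives 114 = 5.5Q, so Q* = 20.7273 and P* = 126 - 2.5(20.7273) = 74.1818.
CS is the area between the demand curve and P* from 0 to Q*: (1/2)(20.7273)(51.8182) = 537.0248.

537.02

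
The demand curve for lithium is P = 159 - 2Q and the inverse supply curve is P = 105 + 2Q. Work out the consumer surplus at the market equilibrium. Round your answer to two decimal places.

Equilibrium: 159 - 2Q = 105 + 2Q, so Q* = 13.5 and P* = 132.
Consumer surplus is the triangle under demand above P*: (1/2)(13.5)(159 - 132) = (1/2)(13.5)(27) = 182.25.

182.25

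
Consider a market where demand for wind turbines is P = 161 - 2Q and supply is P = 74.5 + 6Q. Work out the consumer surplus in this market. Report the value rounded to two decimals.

116.91

Equilibrium: 161 - 2Q = 74.5 + 6Q, so Q* = 10.8125 and P* = 139.375.
Consumer surplus is the triangle under demand above P*: (1/2)(10.8125)(161 - 139.375) = (1/2)(10.8125)(21.625) = 116.9102.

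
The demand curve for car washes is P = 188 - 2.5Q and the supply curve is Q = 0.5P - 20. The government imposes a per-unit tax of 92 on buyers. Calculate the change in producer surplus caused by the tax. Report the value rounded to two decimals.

Rewriting supply in inverse form: P = 40 + 2Q.
Without the tax, 188 - 2.5Q = 40 + 2Q so Q* = 32.8889 and P* = 105.7778.
With the tax, buyers' net willingness to pay falls by 92: (188 - 92) - 2.5Q = 40 + 2Q, so Q_t = 12.4444. Buyers pay P_b = 156.8889; sellers receive P_s = P_b - 92 = 64.8889.
PS falls from (1/2)(32.8889)(65.7778) = 1081.679 to (1/2)(12.4444)(24.8889) = 154.8642, a change of -926.8148.

-926.81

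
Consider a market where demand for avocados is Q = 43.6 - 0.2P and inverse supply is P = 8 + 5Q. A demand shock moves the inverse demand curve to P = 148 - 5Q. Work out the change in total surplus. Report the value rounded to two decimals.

Rewriting demand in inverse form: P = 218 - 5Q.
Initial equilibrium: Q_0 = 21, P_0 = 113; CS_0 = (1/2)(21)(105) = 1102.5, PS_0 = (1/2)(21)(105) = 1102.5.
New equilibrium: 148 - 5Q = 8 + 5Q gives Q_1 = 14, P_1 = 78; CS_1 = 490, PS_1 = 490.
Change in total surplus = (490 + 490) - (1102.5 + 1102.5) = -1225.

-1225.00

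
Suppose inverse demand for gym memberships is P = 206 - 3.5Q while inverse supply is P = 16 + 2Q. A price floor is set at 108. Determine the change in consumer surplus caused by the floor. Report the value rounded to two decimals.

-716.43

Free-market equilibrium: 206 - 3.5Q = 16 + 2Q gives Q* = 34.5455, P* = 85.0909.
At P = 108, buyers demand (206 - 108)/3.5 = 28 while sellers would supply more, so the quantity traded is 28 at price 108.
CS goes from (1/2)(34.5455)(120.9091) = 2088.4298 to 1372 (computed as (206 - 108)(28) - (1/2)(3.5)(28)^2), a change of -716.4298.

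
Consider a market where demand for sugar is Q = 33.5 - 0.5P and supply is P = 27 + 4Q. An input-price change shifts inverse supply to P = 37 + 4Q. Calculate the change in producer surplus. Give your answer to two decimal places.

-38.89

Rewriting demand in inverse form: P = 67 - 2Q.
Initial equilibrium: Q_0 = 6.6667, P_0 = 53.6667; CS_0 = (1/2)(6.6667)(13.3333) = 44.4444, PS_0 = (1/2)(6.6667)(26.6667) = 88.8889.
New equilibrium: 67 - 2Q = 37 + 4Q gives Q_1 = 5, P_1 = 57; CS_1 = 25, PS_1 = 50.
Change in producer surplus = 50 - 88.8889 = -38.8889.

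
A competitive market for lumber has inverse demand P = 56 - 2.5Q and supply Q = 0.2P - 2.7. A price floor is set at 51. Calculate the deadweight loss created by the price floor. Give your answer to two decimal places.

Rewriting supply in inverse form: P = 13.5 + 5Q.
Without the control, 56 - 2.5Q = 13.5 + 5Q so Q* = 5.6667 and P* = 41.8333.
At the floor price 51, quantity demanded is (56 - 51)/2.5 = 2; demand is the short side, so Q = 2 trades at P = 51.
The lost-trades triangle has base Q* - 2 = 3.6667 and height equal to the gap between the curves at Q = 2, which is 51 - 23.5 = 27.5. DWL = (1/2)(3.6667)(27.5) = 50.4167.

50.42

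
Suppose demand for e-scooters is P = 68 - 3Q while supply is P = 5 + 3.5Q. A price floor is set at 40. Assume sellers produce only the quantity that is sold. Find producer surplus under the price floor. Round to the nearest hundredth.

174.22

Free-market equilibrium: 68 - 3Q = 5 + 3.5Q gives Q* = 9.6923, P* = 38.9231.
At the floor price 40, quantity demanded is (68 - 40)/3 = 9.3333; demand is the short side, so Q = 9.3333 trades at P = 40.
The supply price at Q = 9.3333 is 37.6667. PS is the trapezoid between 40 and supply over [0, 9.3333]: (1/2)[(40 - 5) + (40 - 37.6667)](9.3333) = 174.2222.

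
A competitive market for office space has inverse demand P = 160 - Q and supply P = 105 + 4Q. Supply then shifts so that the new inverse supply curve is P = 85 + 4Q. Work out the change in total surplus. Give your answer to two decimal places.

Initial equilibrium: Q_0 = 11, P_0 = 149; CS_0 = (1/2)(11)(11) = 60.5, PS_0 = (1/2)(11)(44) = 242.
New equilibrium: 160 - Q = 85 + 4Q gives Q_1 = 15, P_1 = 145; CS_1 = 112.5, PS_1 = 450.
Change in total surplus = (112.5 + 450) - (60.5 + 242) = 260.

260.00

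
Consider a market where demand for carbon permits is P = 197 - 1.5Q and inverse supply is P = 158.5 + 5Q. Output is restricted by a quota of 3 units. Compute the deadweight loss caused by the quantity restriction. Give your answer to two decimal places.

27.77

Unrestricted equilibrium: Q* = (197 - 158.5)/(1.5 + 5) = 5.9231.
At Q = 3 the demand price is 197 - 1.5(3) = 192.5 and the supply price is 158.5 + 5(3) = 173.5.
Deadweight loss is the triangle between the curves from 3 to 5.9231: (1/2)(192.5 - 173.5)(5.9231 - 3) = 27.7692.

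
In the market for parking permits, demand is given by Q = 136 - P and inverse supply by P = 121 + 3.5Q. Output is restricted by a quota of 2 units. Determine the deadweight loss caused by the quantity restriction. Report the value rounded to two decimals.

4.00

Rewriting demand in inverse form: P = 136 - Q.
Unrestricted equilibrium: Q* = (136 - 121)/(1 + 3.5) = 3.3333.
At Q = 2 the demand price is 136 - (2) = 134 and the supply price is 121 + 3.5(2) = 128.
DWL = (1/2)(gap between curves at 2) x (Q* - 2) = (1/2)(6)(1.3333) = 4.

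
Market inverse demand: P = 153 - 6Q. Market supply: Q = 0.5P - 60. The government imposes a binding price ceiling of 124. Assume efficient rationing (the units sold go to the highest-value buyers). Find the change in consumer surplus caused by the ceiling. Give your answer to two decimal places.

-5.05

Rewriting supply in inverse form: P = 120 + 2Q.
Without the control, 153 - 6Q = 120 + 2Q so Q* = 4.125 and P* = 128.25.
At P = 124, sellers supply (124 - 120)/2 = 2 while buyers want more, so the quantity traded is 2 at price 124.
CS goes from (1/2)(4.125)(24.75) = 51.0469 to 46 (computed as (153 - 124)(2) - (1/2)(6)(2)^2), a change of -5.0469.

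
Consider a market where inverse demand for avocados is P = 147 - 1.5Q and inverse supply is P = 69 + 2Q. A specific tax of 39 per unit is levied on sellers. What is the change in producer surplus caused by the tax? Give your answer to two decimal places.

-372.49

Pre-tax equilibrium: 147 - 1.5Q = 69 + 2Q gives Q* = 22.2857, P* = 113.5714.
With the tax, sellers need 39 more per unit: 147 - 1.5Q = 69 + 2Q + 39, so Q_t = 11.1429. Buyers pay P_b = 130.2857; sellers receive P_s = P_b - 39 = 91.2857.
Producers lose the trapezoid between P_s and P* out to Q_t plus the triangle from Q_t to Q*: change in PS = 124.1633 - 496.6531 = -372.4898.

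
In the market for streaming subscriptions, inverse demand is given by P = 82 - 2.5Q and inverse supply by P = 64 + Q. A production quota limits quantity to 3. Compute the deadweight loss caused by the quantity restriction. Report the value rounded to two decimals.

8.04

Without the quota, 82 - 2.5Q = 64 + Q gives Q* = 5.1429.
At Q = 3 the demand price is 82 - 2.5(3) = 74.5 and the supply price is 64 + (3) = 67.
Deadweight loss is the triangle between the curves from 3 to 5.1429: (1/2)(74.5 - 67)(5.1429 - 3) = 8.0357.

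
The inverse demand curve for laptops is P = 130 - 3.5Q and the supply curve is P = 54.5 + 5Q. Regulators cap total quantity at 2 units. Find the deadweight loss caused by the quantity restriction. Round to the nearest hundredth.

Without the quota, 130 - 3.5Q = 54.5 + 5Q gives Q* = 8.8824.
At Q = 2 the demand price is 130 - 3.5(2) = 123 and the supply price is 54.5 + 5(2) = 64.5.
DWL = (1/2)(gap between curves at 2) x (Q* - 2) = (1/2)(58.5)(6.8824) = 201.3088.

201.31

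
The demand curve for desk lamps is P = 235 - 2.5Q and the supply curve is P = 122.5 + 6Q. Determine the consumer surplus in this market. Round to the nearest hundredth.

Setting demand equal to supply, 112.5 = 8.5Q, so Q* = 13.2353 and P* = 201.9118.
CS is the area between the demand curve and P* from 0 to Q*: (1/2)(13.2353)(33.0882) = 218.9663.

218.97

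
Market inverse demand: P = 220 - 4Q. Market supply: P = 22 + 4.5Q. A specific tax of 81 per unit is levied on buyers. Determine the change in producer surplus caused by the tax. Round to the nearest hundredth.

Without the tax, 220 - 4Q = 22 + 4.5Q so Q* = 23.2941 and P* = 126.8235.
With the tax, buyers' net willingness to pay falls by 81: (220 - 81) - 4Q = 22 + 4.5Q, so Q_t = 13.7647. Buyers pay P_b = 164.9412; sellers receive P_s = P_b - 81 = 83.9412.
PS falls from (1/2)(23.2941)(104.8235) = 1220.8858 to (1/2)(13.7647)(61.9412) = 426.301, a change of -794.5848.

-794.58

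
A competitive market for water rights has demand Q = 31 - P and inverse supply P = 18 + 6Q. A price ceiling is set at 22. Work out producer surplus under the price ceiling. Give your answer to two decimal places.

Rewriting demand in inverse form: P = 31 - Q.
Without the control, 31 - Q = 18 + 6Q so Q* = 1.8571 and P* = 29.1429.
At the ceiling price 22, quantity supplied is (22 - 18)/6 = 0.6667; supply is the short side, so Q = 0.6667 trades at P = 22.
PS is the triangle above supply below 22: (1/2)(0.6667)(22 - 18) = 1.3333.

1.33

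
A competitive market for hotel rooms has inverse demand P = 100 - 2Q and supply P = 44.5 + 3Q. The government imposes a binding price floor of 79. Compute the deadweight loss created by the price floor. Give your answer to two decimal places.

Without the control, 100 - 2Q = 44.5 + 3Q so Q* = 11.1 and P* = 77.8.
At the floor price 79, quantity demanded is (100 - 79)/2 = 10.5; demand is the short side, so Q = 10.5 trades at P = 79.
The lost-trades triangle has base Q* - 10.5 = 0.6 and height equal to the gap between the curves at Q = 10.5, which is 79 - 76 = 3. DWL = (1/2)(0.6)(3) = 0.9.

0.90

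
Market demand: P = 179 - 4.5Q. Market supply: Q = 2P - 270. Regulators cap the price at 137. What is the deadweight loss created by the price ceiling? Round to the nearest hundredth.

Rewriting supply in inverse form: P = 135 + 0.5Q.
Without the control, 179 - 4.5Q = 135 + 0.5Q so Q* = 8.8 and P* = 139.4.
At the ceiling price 137, quantity supplied is (137 - 135)/0.5 = 4; supply is the short side, so Q = 4 trades at P = 137.
At Q = 4 the demand price is 161 and the supply price is 137. Deadweight loss is the triangle between the curves from 4 to 8.8: (1/2)(161 - 137)(8.8 - 4) = 57.6.

57.60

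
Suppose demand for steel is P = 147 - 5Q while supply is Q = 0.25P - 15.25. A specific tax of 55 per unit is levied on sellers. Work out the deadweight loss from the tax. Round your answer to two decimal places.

168.06

Rewriting supply in inverse form: P = 61 + 4Q.
Pre-tax equilibrium: 147 - 5Q = 61 + 4Q gives Q* = 9.5556, P* = 99.2222.
A tax on sellers shifts supply up by 55: 147 - 5Q = 61 + 4Q + 55, so Q_t = 3.4444. Buyers pay P_b = 129.7778; sellers receive P_s = P_b - 55 = 74.7778.
The welfare triangle lost has base Q* - Q_t = 6.1111 and height t = 55, so DWL = (1/2)(6.1111)(55) = 168.0556.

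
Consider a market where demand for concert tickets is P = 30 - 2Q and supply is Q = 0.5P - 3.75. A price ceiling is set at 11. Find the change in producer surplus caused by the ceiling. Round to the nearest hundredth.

-28.58

Rewriting supply in inverse form: P = 7.5 + 2Q.
Free-market equilibrium: 30 - 2Q = 7.5 + 2Q gives Q* = 5.625, P* = 18.75.
At P = 11, sellers supply (11 - 7.5)/2 = 1.75 while buyers want more, so the quantity traded is 1.75 at price 11.
PS goes from (1/2)(5.625)(11.25) = 31.6406 to 3.0625 (computed as (11 - 7.5)(1.75) - (1/2)(2)(1.75)^2), a change of -28.5781.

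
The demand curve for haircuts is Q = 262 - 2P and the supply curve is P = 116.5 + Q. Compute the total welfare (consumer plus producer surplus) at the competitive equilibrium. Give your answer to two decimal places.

Rewriting demand in inverse form: P = 131 - 0.5Q.
Set 131 - 0.5Q = 116.5 + Q, which gives 14.5 = 1.5Q, so Q* = 9.6667 and P* = 131 - 0.5(9.6667) = 126.1667.
CS = (1/2)(9.6667)(4.8333) = 23.3611 and PS = (1/2)(9.6667)(9.6667) = 46.7222, so total surplus = 70.0833.

70.08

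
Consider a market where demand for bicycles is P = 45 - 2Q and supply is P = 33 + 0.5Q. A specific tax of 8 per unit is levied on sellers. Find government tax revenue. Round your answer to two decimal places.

Pre-tax equilibrium: 45 - 2Q = 33 + 0.5Q gives Q* = 4.8, P* = 35.4.
With the tax, sellers need 8 more per unit: 45 - 2Q = 33 + 0.5Q + 8, so Q_t = 1.6. Buyers pay P_b = 41.8; sellers receive P_s = P_b - 8 = 33.8.
Revenue is the tax times quantity traded: 8 x 1.6 = 12.8.

12.80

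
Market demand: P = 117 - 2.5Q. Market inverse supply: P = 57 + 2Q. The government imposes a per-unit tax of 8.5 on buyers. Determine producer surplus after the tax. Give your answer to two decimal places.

130.98

Without the tax, 117 - 2.5Q = 57 + 2Q so Q* = 13.3333 and P* = 83.6667.
A tax on buyers shifts demand down by 8.5: (117 - 8.5) - 2.5Q = 57 + 2Q, so Q_t = 11.4444. Buyers pay P_b = 88.3889; sellers receive P_s = P_b - 8.5 = 79.8889.
PS = (1/2)(Q_t)(P_s - 57) = (1/2)(11.4444)(22.8889) = 130.9753.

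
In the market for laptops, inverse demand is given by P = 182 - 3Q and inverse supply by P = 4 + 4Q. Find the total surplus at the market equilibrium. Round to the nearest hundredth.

Setting demand equal to supply, 178 = 7Q, so Q* = 25.4286 and P* = 105.7143.
CS = (1/2)(25.4286)(76.2857) = 969.9184 and PS = (1/2)(25.4286)(101.7143) = 1293.2245, so total surplus = 2263.1429.

2263.14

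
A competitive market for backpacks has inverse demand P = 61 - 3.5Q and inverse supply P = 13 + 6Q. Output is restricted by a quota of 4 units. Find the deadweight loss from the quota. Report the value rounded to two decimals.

Without the quota, 61 - 3.5Q = 13 + 6Q gives Q* = 5.0526.
At Q = 4 the demand price is 61 - 3.5(4) = 47 and the supply price is 13 + 6(4) = 37.
Deadweight loss is the triangle between the curves from 4 to 5.0526: (1/2)(47 - 37)(5.0526 - 4) = 5.2632.

5.26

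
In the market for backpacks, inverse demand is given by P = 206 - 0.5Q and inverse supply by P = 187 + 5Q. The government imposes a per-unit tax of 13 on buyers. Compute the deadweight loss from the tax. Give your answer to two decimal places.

Pre-tax equilibrium: 206 - 0.5Q = 187 + 5Q gives Q* = 3.4545, P* = 204.2727.
A tax on buyers shifts demand down by 13: (206 - 13) - 0.5Q = 187 + 5Q, so Q_t = 1.0909. Buyers pay P_b = 205.4545; sellers receive P_s = P_b - 13 = 192.4545.
The welfare triangle lost has base Q* - Q_t = 2.3636 and height t = 13, so DWL = (1/2)(2.3636)(13) = 15.3636.

15.36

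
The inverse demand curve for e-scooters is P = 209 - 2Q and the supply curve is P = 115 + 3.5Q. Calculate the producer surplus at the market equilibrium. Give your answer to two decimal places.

511.17

Equilibrium: 209 - 2Q = 115 + 3.5Q, so Q* = 17.0909 and P* = 174.8182.
PS is the area between P* and the supply curve from 0 to Q*: (1/2)(17.0909)(59.8182) = 511.1736.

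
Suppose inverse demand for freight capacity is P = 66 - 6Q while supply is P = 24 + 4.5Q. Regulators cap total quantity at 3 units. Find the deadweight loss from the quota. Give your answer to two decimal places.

5.25

Unrestricted equilibrium: Q* = (66 - 24)/(6 + 4.5) = 4.
At Q = 3 the demand price is 66 - 6(3) = 48 and the supply price is 24 + 4.5(3) = 37.5.
Deadweight loss is the triangle between the curves from 3 to 4: (1/2)(48 - 37.5)(4 - 3) = 5.25.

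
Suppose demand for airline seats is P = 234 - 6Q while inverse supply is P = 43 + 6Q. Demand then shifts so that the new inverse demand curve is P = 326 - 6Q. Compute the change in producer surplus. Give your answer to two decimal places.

Initial equilibrium: Q_0 = 15.9167, P_0 = 138.5; CS_0 = (1/2)(15.9167)(95.5) = 760.0208, PS_0 = (1/2)(15.9167)(95.5) = 760.0208.
New equilibrium: 326 - 6Q = 43 + 6Q gives Q_1 = 23.5833, P_1 = 184.5; CS_1 = 1668.5208, PS_1 = 1668.5208.
Change in producer surplus = 1668.5208 - 760.0208 = 908.5.

908.50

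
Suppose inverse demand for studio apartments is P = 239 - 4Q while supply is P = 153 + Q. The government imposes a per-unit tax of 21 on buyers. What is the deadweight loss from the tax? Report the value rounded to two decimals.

Without the tax, 239 - 4Q = 153 + Q so Q* = 17.2 and P* = 170.2.
With the tax, buyers' net willingness to pay falls by 21: (239 - 21) - 4Q = 153 + Q, so Q_t = 13. Buyers pay P_b = 187; sellers receive P_s = P_b - 21 = 166.
The welfare triangle lost has base Q* - Q_t = 4.2 and height t = 21, so DWL = (1/2)(4.2)(21) = 44.1.

44.10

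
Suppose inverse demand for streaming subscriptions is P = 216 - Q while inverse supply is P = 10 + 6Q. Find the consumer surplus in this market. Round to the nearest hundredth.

Equilibrium: 216 - Q = 10 + 6Q, so Q* = 29.4286 and P* = 186.5714.
The demand choke price is 216, so CS = (1/2)(Q*)(216 - P*) = (1/2)(29.4286)(29.4286) = 433.0204.

433.02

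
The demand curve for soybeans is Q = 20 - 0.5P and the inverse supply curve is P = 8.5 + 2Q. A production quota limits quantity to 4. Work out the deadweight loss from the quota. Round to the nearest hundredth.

Rewriting demand in inverse form: P = 40 - 2Q.
Without the quota, 40 - 2Q = 8.5 + 2Q gives Q* = 7.875.
At Q = 4 the demand price is 40 - 2(4) = 32 and the supply price is 8.5 + 2(4) = 16.5.
Deadweight loss is the triangle between the curves from 4 to 7.875: (1/2)(32 - 16.5)(7.875 - 4) = 30.0312.

30.03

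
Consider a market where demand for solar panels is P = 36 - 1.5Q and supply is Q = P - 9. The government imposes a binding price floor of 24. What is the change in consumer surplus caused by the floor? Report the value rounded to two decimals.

-39.48

Rewriting supply in inverse form: P = 9 + Q.
Free-market equilibrium: 36 - 1.5Q = 9 + Q gives Q* = 10.8, P* = 19.8.
At the floor price 24, quantity demanded is (36 - 24)/1.5 = 8; demand is the short side, so Q = 8 trades at P = 24.
CS goes from (1/2)(10.8)(16.2) = 87.48 to 48 (computed as (36 - 24)(8) - (1/2)(1.5)(8)^2), a change of -39.48.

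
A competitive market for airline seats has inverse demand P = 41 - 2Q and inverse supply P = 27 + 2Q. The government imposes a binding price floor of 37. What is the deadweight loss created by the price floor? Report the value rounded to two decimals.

4.50

Without the control, 41 - 2Q = 27 + 2Q so Q* = 3.5 and P* = 34.
At P = 37, buyers demand (41 - 37)/2 = 2 while sellers would supply more, so the quantity traded is 2 at price 37.
At Q = 2 the demand price is 37 and the supply price is 31. Deadweight loss is the triangle between the curves from 2 to 3.5: (1/2)(37 - 31)(3.5 - 2) = 4.5.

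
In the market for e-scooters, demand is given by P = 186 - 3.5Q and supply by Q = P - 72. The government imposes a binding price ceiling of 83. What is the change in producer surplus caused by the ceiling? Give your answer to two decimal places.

-260.39

Rewriting supply in inverse form: P = 72 + Q.
Without the control, 186 - 3.5Q = 72 + Q so Q* = 25.3333 and P* = 97.3333.
At the ceiling price 83, quantity supplied is (83 - 72)/1 = 11; supply is the short side, so Q = 11 trades at P = 83.
PS goes from (1/2)(25.3333)(25.3333) = 320.8889 to 60.5 (computed as (83 - 72)(11) - (1/2)(1)(11)^2), a change of -260.3889.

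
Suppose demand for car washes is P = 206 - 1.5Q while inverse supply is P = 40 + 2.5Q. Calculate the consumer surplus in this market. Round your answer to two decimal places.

1291.69

Set 206 - 1.5Q = 40 + 2.5Q, which gives 166 = 4Q, so Q* = 41.5 and P* = 206 - 1.5(41.5) = 143.75.
The demand choke price is 206, so CS = (1/2)(Q*)(206 - P*) = (1/2)(41.5)(62.25) = 1291.6875.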